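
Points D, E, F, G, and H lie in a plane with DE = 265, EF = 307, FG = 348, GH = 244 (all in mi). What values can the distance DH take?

The maximum is all hops collinear in one direction: 265 + 307 + 348 + 244 = 1164.
The longest hop is 348; the others sum to 816. Since 348 ≤ 816, the path can fold back on itself completely, so the minimum distance is 0.

0 ≤ DH ≤ 1164 mi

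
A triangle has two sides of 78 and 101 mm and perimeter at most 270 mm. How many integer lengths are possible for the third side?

68

Triangle inequality: 23 < x < 179. Perimeter ≤ 270 gives x ≤ 270 − 78 − 101 = 91.
So 23 < x ≤ 91; integers 24 through 91: 68 values.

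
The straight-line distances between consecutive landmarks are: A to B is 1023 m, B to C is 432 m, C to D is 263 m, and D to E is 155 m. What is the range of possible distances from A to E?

173 ≤ AE ≤ 1873 m

The maximum is all hops collinear in one direction: 1023 + 432 + 263 + 155 = 1873.
The longest hop is 1023; the others sum to 850. Folding the others back against it leaves at least 1023 − 850 = 173.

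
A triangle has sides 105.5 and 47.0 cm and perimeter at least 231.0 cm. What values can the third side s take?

78.5 ≤ s < 152.5 cm

Triangle inequality alone gives 58.5 < s < 152.5.
The perimeter condition gives s ≥ 231.0 − 105.5 − 47.0 = 78.5.
Intersecting the two: 78.5 ≤ s < 152.5.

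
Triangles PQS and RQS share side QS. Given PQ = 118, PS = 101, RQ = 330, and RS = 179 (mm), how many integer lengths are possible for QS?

67

From triangle PQS: 17 < QS < 219.
From triangle RQS: 151 < QS < 509.
Intersection: 151 < QS < 219, so integers 152 through 218: 67 values.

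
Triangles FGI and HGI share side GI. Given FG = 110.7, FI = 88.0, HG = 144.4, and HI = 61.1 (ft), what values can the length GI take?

From triangle FGI: |110.7 − 88.0| < GI < 110.7 + 88.0, i.e. 22.7 < GI < 198.7.
From triangle HGI: 83.3 < GI < 205.5.
Both must hold, so GI lies in the intersection.

83.3 < GI < 198.7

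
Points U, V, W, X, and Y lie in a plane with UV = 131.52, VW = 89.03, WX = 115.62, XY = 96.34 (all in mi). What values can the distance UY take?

0 ≤ UY ≤ 432.51 mi

The maximum is all hops collinear in one direction: 131.52 + 89.03 + 115.62 + 96.34 = 432.51.
The longest hop is 131.52; the others sum to 300.99. Since 131.52 ≤ 300.99, the path can fold back on itself completely, so the minimum distance is 0.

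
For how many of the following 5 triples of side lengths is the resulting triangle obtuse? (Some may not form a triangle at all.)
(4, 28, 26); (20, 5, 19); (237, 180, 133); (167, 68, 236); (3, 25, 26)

4

(4,28,26): 4²+26² = 692 < 784 = 28² → obtuse
(20,5,19): 5²+19² = 386 < 400 = 20² → obtuse
(237,180,133): 133²+180² = 50089 < 56169 = 237² → obtuse
(167,68,236): 68+167 ≤ 236, not a triangle
(3,25,26): 3²+25² = 634 < 676 = 26² → obtuse
4 of the 5 are obtuse.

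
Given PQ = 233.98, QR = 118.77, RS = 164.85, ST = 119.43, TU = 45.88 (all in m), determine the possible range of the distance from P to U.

The maximum is all hops collinear in one direction: 233.98 + 118.77 + 164.85 + 119.43 + 45.88 = 682.91.
The longest hop is 233.98; the others sum to 448.93. Since 233.98 ≤ 448.93, the path can fold back on itself completely, so the minimum distance is 0.

0 ≤ PU ≤ 682.91 m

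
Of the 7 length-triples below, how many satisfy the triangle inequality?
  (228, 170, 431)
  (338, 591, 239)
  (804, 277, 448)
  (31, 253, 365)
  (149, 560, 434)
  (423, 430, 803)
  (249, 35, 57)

2

(170,228,431): 170+228 ≤ 431 → not valid
(239,338,591): 239+338 ≤ 591 → not valid
(277,448,804): 277+448 ≤ 804 → not valid
(31,253,365): 31+253 ≤ 365 → not valid
(149,434,560): 149+434 > 560 → valid
(423,430,803): 423+430 > 803 → valid
(35,57,249): 35+57 ≤ 249 → not valid
2 of the 7 triples form a triangle.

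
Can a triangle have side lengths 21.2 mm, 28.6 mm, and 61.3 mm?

No

The longest side is 61.3, but the other two sum to only 49.8.
49.8 < 61.3, so the triangle inequality fails.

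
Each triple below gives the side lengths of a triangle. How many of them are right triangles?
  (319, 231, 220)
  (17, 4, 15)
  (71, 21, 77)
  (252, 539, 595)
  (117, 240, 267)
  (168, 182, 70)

(319,231,220): 220²+231² = 101761 = 319² → right
(17,4,15): 4²+15² = 241 < 289 = 17² → obtuse
(71,21,77): 21²+71² = 5482 < 5929 = 77² → obtuse
(252,539,595): 252²+539² = 354025 = 595² → right
(117,240,267): 117²+240² = 71289 = 267² → right
(168,182,70): 70²+168² = 33124 = 182² → right
4 of the 6 are right.

4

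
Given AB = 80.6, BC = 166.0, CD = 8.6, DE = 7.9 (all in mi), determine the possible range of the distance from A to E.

68.9 ≤ AE ≤ 263.1 mi

The maximum is all hops collinear in one direction: 80.6 + 166.0 + 8.6 + 7.9 = 263.1.
The longest hop is 166.0; the others sum to 97.1. Folding the others back against it leaves at least 166.0 − 97.1 = 68.9.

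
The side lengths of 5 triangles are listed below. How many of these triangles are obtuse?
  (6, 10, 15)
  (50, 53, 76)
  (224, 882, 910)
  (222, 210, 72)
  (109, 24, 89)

3

(6,10,15): 6²+10² = 136 < 225 = 15² → obtuse
(50,53,76): 50²+53² = 5309 < 5776 = 76² → obtuse
(224,882,910): 224²+882² = 828100 = 910² → right
(222,210,72): 72²+210² = 49284 = 222² → right
(109,24,89): 24²+89² = 8497 < 11881 = 109² → obtuse
3 of the 5 are obtuse.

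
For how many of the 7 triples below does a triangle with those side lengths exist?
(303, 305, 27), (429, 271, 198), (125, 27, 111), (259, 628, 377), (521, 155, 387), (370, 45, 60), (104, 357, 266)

(27,303,305): 27+303 > 305 → valid
(198,271,429): 198+271 > 429 → valid
(27,111,125): 27+111 > 125 → valid
(259,377,628): 259+377 > 628 → valid
(155,387,521): 155+387 > 521 → valid
(45,60,370): 45+60 ≤ 370 → not valid
(104,266,357): 104+266 > 357 → valid
6 of the 7 triples form a triangle.

6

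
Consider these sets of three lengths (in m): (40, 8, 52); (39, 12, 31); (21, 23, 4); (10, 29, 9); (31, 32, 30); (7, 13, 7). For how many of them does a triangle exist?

4

(8,40,52): 8+40 ≤ 52 → not valid
(12,31,39): 12+31 > 39 → valid
(4,21,23): 4+21 > 23 → valid
(9,10,29): 9+10 ≤ 29 → not valid
(30,31,32): 30+31 > 32 → valid
(7,7,13): 7+7 > 13 → valid
4 of the 6 triples form a triangle.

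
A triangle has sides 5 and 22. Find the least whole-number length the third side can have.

The third side must be strictly greater than |5 − 22| = 17.
The smallest integer above 17 is 18.

18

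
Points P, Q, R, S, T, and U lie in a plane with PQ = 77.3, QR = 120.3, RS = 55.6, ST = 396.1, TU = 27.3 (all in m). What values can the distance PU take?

115.6 ≤ PU ≤ 676.6 m

The maximum is all hops collinear in one direction: 77.3 + 120.3 + 55.6 + 396.1 + 27.3 = 676.6.
The longest hop is 396.1; the others sum to 280.5. Folding the others back against it leaves at least 396.1 − 280.5 = 115.6.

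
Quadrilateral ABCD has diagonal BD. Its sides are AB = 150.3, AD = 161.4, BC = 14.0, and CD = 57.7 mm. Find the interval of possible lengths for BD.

From triangle ABD: |150.3 − 161.4| < BD < 150.3 + 161.4, i.e. 11.1 < BD < 311.7.
From triangle CBD: 43.7 < BD < 71.7.
Both must hold, so BD lies in the intersection.

43.7 < BD < 71.7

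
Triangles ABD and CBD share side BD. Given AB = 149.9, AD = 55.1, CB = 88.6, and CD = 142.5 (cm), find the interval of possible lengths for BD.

94.8 < BD < 205.0

From triangle ABD: |149.9 − 55.1| < BD < 149.9 + 55.1, i.e. 94.8 < BD < 205.0.
From triangle CBD: 53.9 < BD < 231.1.
Both must hold, so BD lies in the intersection.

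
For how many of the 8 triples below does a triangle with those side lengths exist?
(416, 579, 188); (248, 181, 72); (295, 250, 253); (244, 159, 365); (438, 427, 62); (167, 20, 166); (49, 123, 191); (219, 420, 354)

7

(188,416,579): 188+416 > 579 → valid
(72,181,248): 72+181 > 248 → valid
(250,253,295): 250+253 > 295 → valid
(159,244,365): 159+244 > 365 → valid
(62,427,438): 62+427 > 438 → valid
(20,166,167): 20+166 > 167 → valid
(49,123,191): 49+123 ≤ 191 → not valid
(219,354,420): 219+354 > 420 → valid
7 of the 8 triples form a triangle.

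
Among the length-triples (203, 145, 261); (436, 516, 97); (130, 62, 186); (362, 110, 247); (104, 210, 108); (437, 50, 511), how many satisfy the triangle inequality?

(145,203,261): 145+203 > 261 → valid
(97,436,516): 97+436 > 516 → valid
(62,130,186): 62+130 > 186 → valid
(110,247,362): 110+247 ≤ 362 → not valid
(104,108,210): 104+108 > 210 → valid
(50,437,511): 50+437 ≤ 511 → not valid
4 of the 6 triples form a triangle.

4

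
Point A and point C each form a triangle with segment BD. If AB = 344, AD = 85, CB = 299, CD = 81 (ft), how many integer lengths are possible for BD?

From triangle ABD: 259 < BD < 429.
From triangle CBD: 218 < BD < 380.
Intersection: 259 < BD < 380, so integers 260 through 379: 120 values.

120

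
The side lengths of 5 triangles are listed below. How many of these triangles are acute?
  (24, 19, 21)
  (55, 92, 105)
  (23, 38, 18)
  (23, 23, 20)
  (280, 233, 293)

(24,19,21): 19²+21² = 802 > 576 = 24² → acute
(55,92,105): 55²+92² = 11489 > 11025 = 105² → acute
(23,38,18): 18²+23² = 853 < 1444 = 38² → obtuse
(23,23,20): 20²+23² = 929 > 529 = 23² → acute
(280,233,293): 233²+280² = 132689 > 85849 = 293² → acute
4 of the 5 are acute.

4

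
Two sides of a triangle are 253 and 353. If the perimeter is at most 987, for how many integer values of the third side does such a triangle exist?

281

Triangle inequality: 100 < x < 606. Perimeter ≤ 987 gives x ≤ 987 − 253 − 353 = 381.
So 100 < x ≤ 381; integers 101 through 381: 281 values.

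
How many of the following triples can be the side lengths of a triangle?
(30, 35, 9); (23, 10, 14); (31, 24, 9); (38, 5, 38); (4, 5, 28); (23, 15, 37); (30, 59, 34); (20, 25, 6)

(9,30,35): 9+30 > 35 → valid
(10,14,23): 10+14 > 23 → valid
(9,24,31): 9+24 > 31 → valid
(5,38,38): 5+38 > 38 → valid
(4,5,28): 4+5 ≤ 28 → not valid
(15,23,37): 15+23 > 37 → valid
(30,34,59): 30+34 > 59 → valid
(6,20,25): 6+20 > 25 → valid
7 of the 8 triples form a triangle.

7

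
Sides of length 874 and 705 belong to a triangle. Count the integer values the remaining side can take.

The third side lies in the open interval (169, 1579).
Integers from 170 to 1578 inclusive: 1578 − 170 + 1 = 1409.

1409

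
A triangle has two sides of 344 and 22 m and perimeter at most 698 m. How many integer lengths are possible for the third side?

10

Triangle inequality: 322 < x < 366. Perimeter ≤ 698 gives x ≤ 698 − 344 − 22 = 332.
So 322 < x ≤ 332; integers 323 through 332: 10 values.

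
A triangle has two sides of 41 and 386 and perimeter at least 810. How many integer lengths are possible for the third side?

44

Triangle inequality: 345 < x < 427. Perimeter ≥ 810 gives x ≥ 810 − 41 − 386 = 383.
So 383 ≤ x < 427; integers 383 through 426: 44 values.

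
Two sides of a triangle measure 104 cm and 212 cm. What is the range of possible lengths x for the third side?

By the triangle inequality, x must be less than 104 + 212 = 316 and greater than |104 − 212| = 108.

108 < x < 316 (cm)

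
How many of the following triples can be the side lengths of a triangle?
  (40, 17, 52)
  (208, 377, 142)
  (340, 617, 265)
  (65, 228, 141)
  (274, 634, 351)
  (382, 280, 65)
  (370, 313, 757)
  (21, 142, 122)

2

(17,40,52): 17+40 > 52 → valid
(142,208,377): 142+208 ≤ 377 → not valid
(265,340,617): 265+340 ≤ 617 → not valid
(65,141,228): 65+141 ≤ 228 → not valid
(274,351,634): 274+351 ≤ 634 → not valid
(65,280,382): 65+280 ≤ 382 → not valid
(313,370,757): 313+370 ≤ 757 → not valid
(21,122,142): 21+122 > 142 → valid
2 of the 8 triples form a triangle.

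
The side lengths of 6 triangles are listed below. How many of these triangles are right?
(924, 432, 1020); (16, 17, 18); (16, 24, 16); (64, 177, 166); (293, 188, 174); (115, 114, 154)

1

(924,432,1020): 432²+924² = 1040400 = 1020² → right
(16,17,18): 16²+17² = 545 > 324 = 18² → acute
(16,24,16): 16²+16² = 512 < 576 = 24² → obtuse
(64,177,166): 64²+166² = 31652 > 31329 = 177² → acute
(293,188,174): 174²+188² = 65620 < 85849 = 293² → obtuse
(115,114,154): 114²+115² = 26221 > 23716 = 154² → acute
1 of the 6 is right.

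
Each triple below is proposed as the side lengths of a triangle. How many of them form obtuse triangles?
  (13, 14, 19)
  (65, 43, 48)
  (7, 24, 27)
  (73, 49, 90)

(13,14,19): 13²+14² = 365 > 361 = 19² → acute
(65,43,48): 43²+48² = 4153 < 4225 = 65² → obtuse
(7,24,27): 7²+24² = 625 < 729 = 27² → obtuse
(73,49,90): 49²+73² = 7730 < 8100 = 90² → obtuse
3 of the 4 are obtuse.

3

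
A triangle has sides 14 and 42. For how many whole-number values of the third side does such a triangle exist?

27

The third side lies in the open interval (28, 56).
Integers from 29 to 55 inclusive: 55 − 29 + 1 = 27.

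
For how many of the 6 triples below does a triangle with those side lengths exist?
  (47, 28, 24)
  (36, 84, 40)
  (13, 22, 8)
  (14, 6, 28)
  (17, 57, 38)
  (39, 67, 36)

2

(24,28,47): 24+28 > 47 → valid
(36,40,84): 36+40 ≤ 84 → not valid
(8,13,22): 8+13 ≤ 22 → not valid
(6,14,28): 6+14 ≤ 28 → not valid
(17,38,57): 17+38 ≤ 57 → not valid
(36,39,67): 36+39 > 67 → valid
2 of the 6 triples form a triangle.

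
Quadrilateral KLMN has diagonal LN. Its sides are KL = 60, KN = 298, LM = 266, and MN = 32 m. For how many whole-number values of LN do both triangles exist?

From triangle KLN: 238 < LN < 358.
From triangle MLN: 234 < LN < 298.
Intersection: 238 < LN < 298, so integers 239 through 297: 59 values.

59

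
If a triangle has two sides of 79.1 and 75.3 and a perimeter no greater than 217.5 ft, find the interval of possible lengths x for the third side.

Triangle inequality alone gives 3.8 < x < 154.4.
The perimeter condition gives x ≤ 217.5 − 79.1 − 75.3 = 63.1.
Intersecting the two: 3.8 < x ≤ 63.1.

3.8 < x ≤ 63.1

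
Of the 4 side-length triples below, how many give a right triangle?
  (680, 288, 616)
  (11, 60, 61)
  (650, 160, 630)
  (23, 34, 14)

(680,288,616): 288²+616² = 462400 = 680² → right
(11,60,61): 11²+60² = 3721 = 61² → right
(650,160,630): 160²+630² = 422500 = 650² → right
(23,34,14): 14²+23² = 725 < 1156 = 34² → obtuse
3 of the 4 are right.

3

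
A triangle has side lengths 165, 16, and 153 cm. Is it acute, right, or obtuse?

obtuse

Compare the square of the longest side to the sum of squares of the other two: 16² + 153² = 23665 < 27225 = 165².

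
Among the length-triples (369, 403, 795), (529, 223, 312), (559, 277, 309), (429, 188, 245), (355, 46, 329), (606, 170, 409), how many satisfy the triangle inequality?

4

(369,403,795): 369+403 ≤ 795 → not valid
(223,312,529): 223+312 > 529 → valid
(277,309,559): 277+309 > 559 → valid
(188,245,429): 188+245 > 429 → valid
(46,329,355): 46+329 > 355 → valid
(170,409,606): 170+409 ≤ 606 → not valid
4 of the 6 triples form a triangle.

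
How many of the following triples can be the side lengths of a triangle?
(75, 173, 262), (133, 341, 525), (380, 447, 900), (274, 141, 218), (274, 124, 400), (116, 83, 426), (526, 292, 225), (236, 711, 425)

1

(75,173,262): 75+173 ≤ 262 → not valid
(133,341,525): 133+341 ≤ 525 → not valid
(380,447,900): 380+447 ≤ 900 → not valid
(141,218,274): 141+218 > 274 → valid
(124,274,400): 124+274 ≤ 400 → not valid
(83,116,426): 83+116 ≤ 426 → not valid
(225,292,526): 225+292 ≤ 526 → not valid
(236,425,711): 236+425 ≤ 711 → not valid
1 of the 8 triples forms a triangle.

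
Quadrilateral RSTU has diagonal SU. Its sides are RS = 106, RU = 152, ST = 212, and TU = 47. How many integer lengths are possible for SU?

92

From triangle RSU: 46 < SU < 258.
From triangle TSU: 165 < SU < 259.
Intersection: 165 < SU < 258, so integers 166 through 257: 92 values.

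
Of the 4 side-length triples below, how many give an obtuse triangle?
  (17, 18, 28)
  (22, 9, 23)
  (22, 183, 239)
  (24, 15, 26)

1

(17,18,28): 17²+18² = 613 < 784 = 28² → obtuse
(22,9,23): 9²+22² = 565 > 529 = 23² → acute
(22,183,239): 22+183 ≤ 239, not a triangle
(24,15,26): 15²+24² = 801 > 676 = 26² → acute
1 of the 4 is obtuse.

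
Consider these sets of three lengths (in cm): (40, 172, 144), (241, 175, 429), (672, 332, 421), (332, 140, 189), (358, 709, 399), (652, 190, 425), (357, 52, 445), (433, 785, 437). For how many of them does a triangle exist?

4

(40,144,172): 40+144 > 172 → valid
(175,241,429): 175+241 ≤ 429 → not valid
(332,421,672): 332+421 > 672 → valid
(140,189,332): 140+189 ≤ 332 → not valid
(358,399,709): 358+399 > 709 → valid
(190,425,652): 190+425 ≤ 652 → not valid
(52,357,445): 52+357 ≤ 445 → not valid
(433,437,785): 433+437 > 785 → valid
4 of the 8 triples form a triangle.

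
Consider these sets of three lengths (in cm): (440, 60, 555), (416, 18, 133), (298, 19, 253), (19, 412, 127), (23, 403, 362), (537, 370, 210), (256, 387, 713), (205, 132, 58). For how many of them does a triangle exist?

(60,440,555): 60+440 ≤ 555 → not valid
(18,133,416): 18+133 ≤ 416 → not valid
(19,253,298): 19+253 ≤ 298 → not valid
(19,127,412): 19+127 ≤ 412 → not valid
(23,362,403): 23+362 ≤ 403 → not valid
(210,370,537): 210+370 > 537 → valid
(256,387,713): 256+387 ≤ 713 → not valid
(58,132,205): 58+132 ≤ 205 → not valid
1 of the 8 triples forms a triangle.

1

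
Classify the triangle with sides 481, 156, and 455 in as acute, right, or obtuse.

right

Compare the square of the longest side to the sum of squares of the other two: 156² + 455² = 231361 = 481².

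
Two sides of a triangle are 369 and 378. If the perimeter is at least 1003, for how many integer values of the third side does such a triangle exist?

Triangle inequality: 9 < x < 747. Perimeter ≥ 1003 gives x ≥ 1003 − 369 − 378 = 256.
So 256 ≤ x < 747; integers 256 through 746: 491 values.

491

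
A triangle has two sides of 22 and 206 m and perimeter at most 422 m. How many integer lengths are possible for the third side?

10

Triangle inequality: 184 < x < 228. Perimeter ≤ 422 gives x ≤ 422 − 22 − 206 = 194.
So 184 < x ≤ 194; integers 185 through 194: 10 values.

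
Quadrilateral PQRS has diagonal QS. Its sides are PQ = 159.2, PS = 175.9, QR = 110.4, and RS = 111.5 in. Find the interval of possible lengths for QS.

From triangle PQS: |159.2 − 175.9| < QS < 159.2 + 175.9, i.e. 16.7 < QS < 335.1.
From triangle RQS: 1.1 < QS < 221.9.
Both must hold, so QS lies in the intersection.

16.7 < QS < 221.9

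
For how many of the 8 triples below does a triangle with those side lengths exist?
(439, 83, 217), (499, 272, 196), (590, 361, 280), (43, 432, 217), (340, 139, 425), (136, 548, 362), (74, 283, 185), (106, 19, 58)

(83,217,439): 83+217 ≤ 439 → not valid
(196,272,499): 196+272 ≤ 499 → not valid
(280,361,590): 280+361 > 590 → valid
(43,217,432): 43+217 ≤ 432 → not valid
(139,340,425): 139+340 > 425 → valid
(136,362,548): 136+362 ≤ 548 → not valid
(74,185,283): 74+185 ≤ 283 → not valid
(19,58,106): 19+58 ≤ 106 → not valid
2 of the 8 triples form a triangle.

2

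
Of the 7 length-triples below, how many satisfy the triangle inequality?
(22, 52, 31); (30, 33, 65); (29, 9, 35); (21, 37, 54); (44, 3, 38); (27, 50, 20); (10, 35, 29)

4

(22,31,52): 22+31 > 52 → valid
(30,33,65): 30+33 ≤ 65 → not valid
(9,29,35): 9+29 > 35 → valid
(21,37,54): 21+37 > 54 → valid
(3,38,44): 3+38 ≤ 44 → not valid
(20,27,50): 20+27 ≤ 50 → not valid
(10,29,35): 10+29 > 35 → valid
4 of the 7 triples form a triangle.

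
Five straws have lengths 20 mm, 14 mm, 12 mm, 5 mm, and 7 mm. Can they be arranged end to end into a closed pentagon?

Yes

A pentagon exists iff every side is shorter than the sum of the others — equivalently, the longest side is less than the sum of the rest.
Longest side 20 < 38 (sum of the remaining 4), so yes.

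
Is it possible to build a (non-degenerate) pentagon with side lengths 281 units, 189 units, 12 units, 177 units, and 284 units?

A pentagon exists iff every side is shorter than the sum of the others — equivalently, the longest side is less than the sum of the rest.
Longest side 284 < 659 (sum of the remaining 4), so yes.

Yes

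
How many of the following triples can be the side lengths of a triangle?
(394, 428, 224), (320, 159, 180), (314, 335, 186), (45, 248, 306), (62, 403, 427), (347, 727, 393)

(224,394,428): 224+394 > 428 → valid
(159,180,320): 159+180 > 320 → valid
(186,314,335): 186+314 > 335 → valid
(45,248,306): 45+248 ≤ 306 → not valid
(62,403,427): 62+403 > 427 → valid
(347,393,727): 347+393 > 727 → valid
5 of the 6 triples form a triangle.

5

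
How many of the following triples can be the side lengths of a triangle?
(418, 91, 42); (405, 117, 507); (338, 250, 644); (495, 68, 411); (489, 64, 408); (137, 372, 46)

(42,91,418): 42+91 ≤ 418 → not valid
(117,405,507): 117+405 > 507 → valid
(250,338,644): 250+338 ≤ 644 → not valid
(68,411,495): 68+411 ≤ 495 → not valid
(64,408,489): 64+408 ≤ 489 → not valid
(46,137,372): 46+137 ≤ 372 → not valid
1 of the 6 triples forms a triangle.

1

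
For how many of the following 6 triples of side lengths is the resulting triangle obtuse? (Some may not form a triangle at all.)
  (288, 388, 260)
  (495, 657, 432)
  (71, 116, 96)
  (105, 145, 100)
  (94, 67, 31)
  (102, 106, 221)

1

(288,388,260): 260²+288² = 150544 = 388² → right
(495,657,432): 432²+495² = 431649 = 657² → right
(71,116,96): 71²+96² = 14257 > 13456 = 116² → acute
(105,145,100): 100²+105² = 21025 = 145² → right
(94,67,31): 31²+67² = 5450 < 8836 = 94² → obtuse
(102,106,221): 102+106 ≤ 221, not a triangle
1 of the 6 is obtuse.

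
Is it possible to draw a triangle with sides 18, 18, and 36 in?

The two shorter sides sum to 36, exactly equal to the longest side 36.
That gives only a degenerate (flat) triangle — the inequality must be strict.

No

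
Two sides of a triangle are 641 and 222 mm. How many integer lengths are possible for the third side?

The third side lies in the open interval (419, 863).
Integers from 420 to 862 inclusive: 862 − 420 + 1 = 443.

443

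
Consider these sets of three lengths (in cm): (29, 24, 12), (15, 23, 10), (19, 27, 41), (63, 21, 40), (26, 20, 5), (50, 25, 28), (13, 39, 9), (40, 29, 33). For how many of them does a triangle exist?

(12,24,29): 12+24 > 29 → valid
(10,15,23): 10+15 > 23 → valid
(19,27,41): 19+27 > 41 → valid
(21,40,63): 21+40 ≤ 63 → not valid
(5,20,26): 5+20 ≤ 26 → not valid
(25,28,50): 25+28 > 50 → valid
(9,13,39): 9+13 ≤ 39 → not valid
(29,33,40): 29+33 > 40 → valid
5 of the 8 triples form a triangle.

5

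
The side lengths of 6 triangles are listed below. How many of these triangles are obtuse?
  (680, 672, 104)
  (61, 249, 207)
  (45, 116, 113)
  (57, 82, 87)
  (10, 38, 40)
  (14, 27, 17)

3

(680,672,104): 104²+672² = 462400 = 680² → right
(61,249,207): 61²+207² = 46570 < 62001 = 249² → obtuse
(45,116,113): 45²+113² = 14794 > 13456 = 116² → acute
(57,82,87): 57²+82² = 9973 > 7569 = 87² → acute
(10,38,40): 10²+38² = 1544 < 1600 = 40² → obtuse
(14,27,17): 14²+17² = 485 < 729 = 27² → obtuse
3 of the 6 are obtuse.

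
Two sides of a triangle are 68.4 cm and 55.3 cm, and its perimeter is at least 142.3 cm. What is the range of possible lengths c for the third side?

18.6 ≤ c < 123.7 cm

Triangle inequality alone gives 13.1 < c < 123.7.
The perimeter condition gives c ≥ 142.3 − 68.4 − 55.3 = 18.6.
Intersecting the two: 18.6 ≤ c < 123.7.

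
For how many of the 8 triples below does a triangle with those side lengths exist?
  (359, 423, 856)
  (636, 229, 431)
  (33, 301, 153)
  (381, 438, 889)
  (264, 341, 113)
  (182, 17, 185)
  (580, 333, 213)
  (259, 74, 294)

(359,423,856): 359+423 ≤ 856 → not valid
(229,431,636): 229+431 > 636 → valid
(33,153,301): 33+153 ≤ 301 → not valid
(381,438,889): 381+438 ≤ 889 → not valid
(113,264,341): 113+264 > 341 → valid
(17,182,185): 17+182 > 185 → valid
(213,333,580): 213+333 ≤ 580 → not valid
(74,259,294): 74+259 > 294 → valid
4 of the 8 triples form a triangle.

4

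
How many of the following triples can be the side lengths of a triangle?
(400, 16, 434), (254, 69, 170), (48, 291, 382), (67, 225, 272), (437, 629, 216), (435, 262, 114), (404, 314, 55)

(16,400,434): 16+400 ≤ 434 → not valid
(69,170,254): 69+170 ≤ 254 → not valid
(48,291,382): 48+291 ≤ 382 → not valid
(67,225,272): 67+225 > 272 → valid
(216,437,629): 216+437 > 629 → valid
(114,262,435): 114+262 ≤ 435 → not valid
(55,314,404): 55+314 ≤ 404 → not valid
2 of the 7 triples form a triangle.

2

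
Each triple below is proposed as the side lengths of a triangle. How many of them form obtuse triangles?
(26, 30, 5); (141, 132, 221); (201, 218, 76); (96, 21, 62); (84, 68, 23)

4

(26,30,5): 5²+26² = 701 < 900 = 30² → obtuse
(141,132,221): 132²+141² = 37305 < 48841 = 221² → obtuse
(201,218,76): 76²+201² = 46177 < 47524 = 218² → obtuse
(96,21,62): 21+62 ≤ 96, not a triangle
(84,68,23): 23²+68² = 5153 < 7056 = 84² → obtuse
4 of the 5 are obtuse.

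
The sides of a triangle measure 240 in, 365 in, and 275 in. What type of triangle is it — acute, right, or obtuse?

Compare the square of the longest side to the sum of squares of the other two: 240² + 275² = 133225 = 365².

right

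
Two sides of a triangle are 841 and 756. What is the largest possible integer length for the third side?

The third side must be strictly less than 841 + 756 = 1597.
The largest integer below 1597 is 1596.

1596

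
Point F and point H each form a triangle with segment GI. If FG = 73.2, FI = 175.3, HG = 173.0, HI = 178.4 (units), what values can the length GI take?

102.1 < GI < 248.5

From triangle FGI: |73.2 − 175.3| < GI < 73.2 + 175.3, i.e. 102.1 < GI < 248.5.
From triangle HGI: 5.4 < GI < 351.4.
Both must hold, so GI lies in the intersection.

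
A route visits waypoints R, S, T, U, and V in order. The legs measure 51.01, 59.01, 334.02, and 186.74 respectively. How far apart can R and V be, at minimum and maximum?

The maximum is all hops collinear in one direction: 51.01 + 59.01 + 334.02 + 186.74 = 630.78.
The longest hop is 334.02; the others sum to 296.76. Folding the others back against it leaves at least 334.02 − 296.76 = 37.26.

37.26 ≤ RV ≤ 630.78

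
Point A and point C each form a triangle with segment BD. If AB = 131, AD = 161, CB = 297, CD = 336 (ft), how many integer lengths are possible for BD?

252

From triangle ABD: 30 < BD < 292.
From triangle CBD: 39 < BD < 633.
Intersection: 39 < BD < 292, so integers 40 through 291: 252 values.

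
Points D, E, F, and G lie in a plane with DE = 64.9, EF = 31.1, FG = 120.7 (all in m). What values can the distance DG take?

The maximum is all hops collinear in one direction: 64.9 + 31.1 + 120.7 = 216.7.
The longest hop is 120.7; the others sum to 96.0. Folding the others back against it leaves at least 120.7 − 96.0 = 24.7.

24.7 ≤ DG ≤ 216.7 m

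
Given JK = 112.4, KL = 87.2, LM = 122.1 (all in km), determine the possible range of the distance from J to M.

The maximum is all hops collinear in one direction: 112.4 + 87.2 + 122.1 = 321.7.
The longest hop is 122.1; the others sum to 199.6. Since 122.1 ≤ 199.6, the path can fold back on itself completely, so the minimum distance is 0.

0 ≤ JM ≤ 321.7 km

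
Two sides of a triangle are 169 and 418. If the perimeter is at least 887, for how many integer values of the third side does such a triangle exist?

287

Triangle inequality: 249 < x < 587. Perimeter ≥ 887 gives x ≥ 887 − 169 − 418 = 300.
So 300 ≤ x < 587; integers 300 through 586: 287 values.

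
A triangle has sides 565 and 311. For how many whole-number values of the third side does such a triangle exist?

The third side lies in the open interval (254, 876).
Integers from 255 to 875 inclusive: 875 − 255 + 1 = 621.

621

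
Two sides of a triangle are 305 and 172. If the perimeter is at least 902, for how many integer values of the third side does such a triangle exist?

52

Triangle inequality: 133 < x < 477. Perimeter ≥ 902 gives x ≥ 902 − 305 − 172 = 425.
So 425 ≤ x < 477; integers 425 through 476: 52 values.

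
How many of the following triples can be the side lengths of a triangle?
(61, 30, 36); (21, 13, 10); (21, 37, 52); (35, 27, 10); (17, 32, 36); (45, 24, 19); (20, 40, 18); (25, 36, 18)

(30,36,61): 30+36 > 61 → valid
(10,13,21): 10+13 > 21 → valid
(21,37,52): 21+37 > 52 → valid
(10,27,35): 10+27 > 35 → valid
(17,32,36): 17+32 > 36 → valid
(19,24,45): 19+24 ≤ 45 → not valid
(18,20,40): 18+20 ≤ 40 → not valid
(18,25,36): 18+25 > 36 → valid
6 of the 8 triples form a triangle.

6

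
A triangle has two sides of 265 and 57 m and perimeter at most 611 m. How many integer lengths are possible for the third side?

Triangle inequality: 208 < x < 322. Perimeter ≤ 611 gives x ≤ 611 − 265 − 57 = 289.
So 208 < x ≤ 289; integers 209 through 289: 81 values.

81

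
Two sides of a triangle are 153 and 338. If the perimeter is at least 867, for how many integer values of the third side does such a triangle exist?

Triangle inequality: 185 < x < 491. Perimeter ≥ 867 gives x ≥ 867 − 153 − 338 = 376.
So 376 ≤ x < 491; integers 376 through 490: 115 values.

115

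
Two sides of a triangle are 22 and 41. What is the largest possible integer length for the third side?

62

The third side must be strictly less than 22 + 41 = 63.
The largest integer below 63 is 62.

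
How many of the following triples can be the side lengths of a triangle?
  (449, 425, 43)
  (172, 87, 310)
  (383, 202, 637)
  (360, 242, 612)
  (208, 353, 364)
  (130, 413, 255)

(43,425,449): 43+425 > 449 → valid
(87,172,310): 87+172 ≤ 310 → not valid
(202,383,637): 202+383 ≤ 637 → not valid
(242,360,612): 242+360 ≤ 612 → not valid
(208,353,364): 208+353 > 364 → valid
(130,255,413): 130+255 ≤ 413 → not valid
2 of the 6 triples form a triangle.

2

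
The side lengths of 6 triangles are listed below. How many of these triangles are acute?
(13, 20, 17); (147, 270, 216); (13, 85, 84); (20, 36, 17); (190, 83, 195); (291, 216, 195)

2

(13,20,17): 13²+17² = 458 > 400 = 20² → acute
(147,270,216): 147²+216² = 68265 < 72900 = 270² → obtuse
(13,85,84): 13²+84² = 7225 = 85² → right
(20,36,17): 17²+20² = 689 < 1296 = 36² → obtuse
(190,83,195): 83²+190² = 42989 > 38025 = 195² → acute
(291,216,195): 195²+216² = 84681 = 291² → right
2 of the 6 are acute.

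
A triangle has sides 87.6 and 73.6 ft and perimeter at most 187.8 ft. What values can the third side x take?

Triangle inequality alone gives 14.0 < x < 161.2.
The perimeter condition gives x ≤ 187.8 − 87.6 − 73.6 = 26.6.
Intersecting the two: 14.0 < x ≤ 26.6.

14.0 < x ≤ 26.6 ft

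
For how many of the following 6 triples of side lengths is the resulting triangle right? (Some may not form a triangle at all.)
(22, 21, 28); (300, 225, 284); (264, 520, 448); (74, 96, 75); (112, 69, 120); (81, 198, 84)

1

(22,21,28): 21²+22² = 925 > 784 = 28² → acute
(300,225,284): 225²+284² = 131281 > 90000 = 300² → acute
(264,520,448): 264²+448² = 270400 = 520² → right
(74,96,75): 74²+75² = 11101 > 9216 = 96² → acute
(112,69,120): 69²+112² = 17305 > 14400 = 120² → acute
(81,198,84): 81+84 ≤ 198, not a triangle
1 of the 6 is right.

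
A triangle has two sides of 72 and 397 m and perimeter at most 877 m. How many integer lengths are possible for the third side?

83

Triangle inequality: 325 < x < 469. Perimeter ≤ 877 gives x ≤ 877 − 72 − 397 = 408.
So 325 < x ≤ 408; integers 326 through 408: 83 values.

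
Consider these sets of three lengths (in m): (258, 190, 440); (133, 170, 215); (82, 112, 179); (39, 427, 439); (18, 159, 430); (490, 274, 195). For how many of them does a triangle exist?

4

(190,258,440): 190+258 > 440 → valid
(133,170,215): 133+170 > 215 → valid
(82,112,179): 82+112 > 179 → valid
(39,427,439): 39+427 > 439 → valid
(18,159,430): 18+159 ≤ 430 → not valid
(195,274,490): 195+274 ≤ 490 → not valid
4 of the 6 triples form a triangle.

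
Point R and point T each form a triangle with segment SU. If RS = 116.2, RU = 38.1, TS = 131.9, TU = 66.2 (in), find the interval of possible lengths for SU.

From triangle RSU: |116.2 − 38.1| < SU < 116.2 + 38.1, i.e. 78.1 < SU < 154.3.
From triangle TSU: 65.7 < SU < 198.1.
Both must hold, so SU lies in the intersection.

78.1 < SU < 154.3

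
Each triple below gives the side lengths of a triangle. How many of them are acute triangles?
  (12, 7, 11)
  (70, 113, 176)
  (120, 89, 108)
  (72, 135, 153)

(12,7,11): 7²+11² = 170 > 144 = 12² → acute
(70,113,176): 70²+113² = 17669 < 30976 = 176² → obtuse
(120,89,108): 89²+108² = 19585 > 14400 = 120² → acute
(72,135,153): 72²+135² = 23409 = 153² → right
2 of the 4 are acute.

2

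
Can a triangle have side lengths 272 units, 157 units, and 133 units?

The longest side is 272, and the other two sum to 290.
Since 290 > 272, the triangle inequality holds.

Yes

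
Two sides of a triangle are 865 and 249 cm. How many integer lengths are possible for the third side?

The third side lies in the open interval (616, 1114).
Integers from 617 to 1113 inclusive: 1113 − 617 + 1 = 497.

497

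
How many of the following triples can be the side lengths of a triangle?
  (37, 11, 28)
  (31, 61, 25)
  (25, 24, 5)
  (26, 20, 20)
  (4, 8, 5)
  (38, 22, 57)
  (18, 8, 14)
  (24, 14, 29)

(11,28,37): 11+28 > 37 → valid
(25,31,61): 25+31 ≤ 61 → not valid
(5,24,25): 5+24 > 25 → valid
(20,20,26): 20+20 > 26 → valid
(4,5,8): 4+5 > 8 → valid
(22,38,57): 22+38 > 57 → valid
(8,14,18): 8+14 > 18 → valid
(14,24,29): 14+24 > 29 → valid
7 of the 8 triples form a triangle.

7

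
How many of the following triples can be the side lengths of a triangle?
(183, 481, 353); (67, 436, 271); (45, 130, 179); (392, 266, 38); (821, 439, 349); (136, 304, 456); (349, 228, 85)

(183,353,481): 183+353 > 481 → valid
(67,271,436): 67+271 ≤ 436 → not valid
(45,130,179): 45+130 ≤ 179 → not valid
(38,266,392): 38+266 ≤ 392 → not valid
(349,439,821): 349+439 ≤ 821 → not valid
(136,304,456): 136+304 ≤ 456 → not valid
(85,228,349): 85+228 ≤ 349 → not valid
1 of the 7 triples forms a triangle.

1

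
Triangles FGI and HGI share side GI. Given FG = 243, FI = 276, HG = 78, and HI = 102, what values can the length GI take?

33 < GI < 180

From triangle FGI: |243 − 276| < GI < 243 + 276, i.e. 33 < GI < 519.
From triangle HGI: 24 < GI < 180.
Both must hold, so GI lies in the intersection.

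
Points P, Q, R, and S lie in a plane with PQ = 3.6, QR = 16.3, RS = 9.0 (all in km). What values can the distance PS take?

The maximum is all hops collinear in one direction: 3.6 + 16.3 + 9.0 = 28.9.
The longest hop is 16.3; the others sum to 12.6. Folding the others back against it leaves at least 16.3 − 12.6 = 3.7.

3.7 ≤ PS ≤ 28.9 km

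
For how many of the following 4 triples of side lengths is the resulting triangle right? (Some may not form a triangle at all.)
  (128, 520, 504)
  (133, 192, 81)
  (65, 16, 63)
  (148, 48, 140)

(128,520,504): 128²+504² = 270400 = 520² → right
(133,192,81): 81²+133² = 24250 < 36864 = 192² → obtuse
(65,16,63): 16²+63² = 4225 = 65² → right
(148,48,140): 48²+140² = 21904 = 148² → right
3 of the 4 are right.

3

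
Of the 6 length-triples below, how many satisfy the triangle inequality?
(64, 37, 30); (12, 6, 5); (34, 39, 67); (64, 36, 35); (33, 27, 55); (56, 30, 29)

5

(30,37,64): 30+37 > 64 → valid
(5,6,12): 5+6 ≤ 12 → not valid
(34,39,67): 34+39 > 67 → valid
(35,36,64): 35+36 > 64 → valid
(27,33,55): 27+33 > 55 → valid
(29,30,56): 29+30 > 56 → valid
5 of the 6 triples form a triangle.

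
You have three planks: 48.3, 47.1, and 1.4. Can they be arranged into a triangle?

The longest side is 48.3, and the other two sum to 48.5.
Since 48.5 > 48.3, the triangle inequality holds.

Yes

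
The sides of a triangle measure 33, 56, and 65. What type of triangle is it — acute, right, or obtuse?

right

Compare the square of the longest side to the sum of squares of the other two: 33² + 56² = 4225 = 65².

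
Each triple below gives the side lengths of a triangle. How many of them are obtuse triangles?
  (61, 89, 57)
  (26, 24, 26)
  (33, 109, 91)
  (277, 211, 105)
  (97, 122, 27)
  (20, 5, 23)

(61,89,57): 57²+61² = 6970 < 7921 = 89² → obtuse
(26,24,26): 24²+26² = 1252 > 676 = 26² → acute
(33,109,91): 33²+91² = 9370 < 11881 = 109² → obtuse
(277,211,105): 105²+211² = 55546 < 76729 = 277² → obtuse
(97,122,27): 27²+97² = 10138 < 14884 = 122² → obtuse
(20,5,23): 5²+20² = 425 < 529 = 23² → obtuse
5 of the 6 are obtuse.

5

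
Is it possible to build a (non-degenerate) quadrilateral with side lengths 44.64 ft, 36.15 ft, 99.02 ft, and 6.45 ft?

No

For a quadrilateral, each side must be shorter than the sum of the others.
Here the longest side is 99.02, but the remaining 3 sides sum to only 87.24.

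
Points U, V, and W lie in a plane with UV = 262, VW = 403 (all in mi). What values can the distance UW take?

141 ≤ UW ≤ 665 mi

By the triangle inequality, |262 − 403| ≤ UW ≤ 262 + 403.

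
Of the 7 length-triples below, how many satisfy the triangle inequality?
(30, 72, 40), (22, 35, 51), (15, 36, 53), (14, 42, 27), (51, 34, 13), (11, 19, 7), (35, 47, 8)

1

(30,40,72): 30+40 ≤ 72 → not valid
(22,35,51): 22+35 > 51 → valid
(15,36,53): 15+36 ≤ 53 → not valid
(14,27,42): 14+27 ≤ 42 → not valid
(13,34,51): 13+34 ≤ 51 → not valid
(7,11,19): 7+11 ≤ 19 → not valid
(8,35,47): 8+35 ≤ 47 → not valid
1 of the 7 triples forms a triangle.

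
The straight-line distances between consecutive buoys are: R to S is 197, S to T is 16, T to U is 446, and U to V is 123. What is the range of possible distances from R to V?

The maximum is all hops collinear in one direction: 197 + 16 + 446 + 123 = 782.
The longest hop is 446; the others sum to 336. Folding the others back against it leaves at least 446 − 336 = 110.

110 ≤ RV ≤ 782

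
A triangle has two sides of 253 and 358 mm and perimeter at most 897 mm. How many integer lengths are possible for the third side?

181

Triangle inequality: 105 < x < 611. Perimeter ≤ 897 gives x ≤ 897 − 253 − 358 = 286.
So 105 < x ≤ 286; integers 106 through 286: 181 values.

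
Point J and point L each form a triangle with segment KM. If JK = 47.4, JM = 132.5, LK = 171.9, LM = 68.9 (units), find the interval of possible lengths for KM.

From triangle JKM: |47.4 − 132.5| < KM < 47.4 + 132.5, i.e. 85.1 < KM < 179.9.
From triangle LKM: 103.0 < KM < 240.8.
Both must hold, so KM lies in the intersection.

103.0 < KM < 179.9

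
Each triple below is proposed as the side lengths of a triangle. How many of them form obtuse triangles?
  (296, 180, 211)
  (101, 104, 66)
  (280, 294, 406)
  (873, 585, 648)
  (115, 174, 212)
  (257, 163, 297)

(296,180,211): 180²+211² = 76921 < 87616 = 296² → obtuse
(101,104,66): 66²+101² = 14557 > 10816 = 104² → acute
(280,294,406): 280²+294² = 164836 = 406² → right
(873,585,648): 585²+648² = 762129 = 873² → right
(115,174,212): 115²+174² = 43501 < 44944 = 212² → obtuse
(257,163,297): 163²+257² = 92618 > 88209 = 297² → acute
2 of the 6 are obtuse.

2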